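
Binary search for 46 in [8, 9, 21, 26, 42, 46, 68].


Step 1: lo=0, hi=6, mid=3, val=26
Step 2: lo=4, hi=6, mid=5, val=46

Found at index 5


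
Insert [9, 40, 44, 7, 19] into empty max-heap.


Insert 9: [9]
Insert 40: [40, 9]
Insert 44: [44, 9, 40]
Insert 7: [44, 9, 40, 7]
Insert 19: [44, 19, 40, 7, 9]

Final heap: [44, 19, 40, 7, 9]


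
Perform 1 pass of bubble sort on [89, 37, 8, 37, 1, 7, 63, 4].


Initial: [89, 37, 8, 37, 1, 7, 63, 4]
Pass 1: [37, 8, 37, 1, 7, 63, 4, 89] (7 swaps)

After 1 pass: [37, 8, 37, 1, 7, 63, 4, 89]


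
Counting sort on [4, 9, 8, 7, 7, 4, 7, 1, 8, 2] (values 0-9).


Input: [4, 9, 8, 7, 7, 4, 7, 1, 8, 2]
Counts: [0, 1, 1, 0, 2, 0, 0, 3, 2, 1]

Sorted: [1, 2, 4, 4, 7, 7, 7, 8, 8, 9]


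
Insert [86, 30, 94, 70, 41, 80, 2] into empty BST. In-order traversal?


Insert 86: root
Insert 30: L from 86
Insert 94: R from 86
Insert 70: L from 86 -> R from 30
Insert 41: L from 86 -> R from 30 -> L from 70
Insert 80: L from 86 -> R from 30 -> R from 70
Insert 2: L from 86 -> L from 30

In-order: [2, 30, 41, 70, 80, 86, 94]


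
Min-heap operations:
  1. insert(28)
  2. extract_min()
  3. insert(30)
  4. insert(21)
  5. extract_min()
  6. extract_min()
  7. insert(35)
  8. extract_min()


insert(28) -> [28]
extract_min()->28, []
insert(30) -> [30]
insert(21) -> [21, 30]
extract_min()->21, [30]
extract_min()->30, []
insert(35) -> [35]
extract_min()->35, []

Final heap: []


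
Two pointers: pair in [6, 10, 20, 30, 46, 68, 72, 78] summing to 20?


lo=0(6)+hi=7(78)=84
lo=0(6)+hi=6(72)=78
lo=0(6)+hi=5(68)=74
lo=0(6)+hi=4(46)=52
lo=0(6)+hi=3(30)=36
lo=0(6)+hi=2(20)=26
lo=0(6)+hi=1(10)=16

No pair found


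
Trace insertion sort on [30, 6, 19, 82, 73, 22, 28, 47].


Initial: [30, 6, 19, 82, 73, 22, 28, 47]
Insert 6: [6, 30, 19, 82, 73, 22, 28, 47]
Insert 19: [6, 19, 30, 82, 73, 22, 28, 47]
Insert 82: [6, 19, 30, 82, 73, 22, 28, 47]
Insert 73: [6, 19, 30, 73, 82, 22, 28, 47]
Insert 22: [6, 19, 22, 30, 73, 82, 28, 47]
Insert 28: [6, 19, 22, 28, 30, 73, 82, 47]
Insert 47: [6, 19, 22, 28, 30, 47, 73, 82]

Sorted: [6, 19, 22, 28, 30, 47, 73, 82]


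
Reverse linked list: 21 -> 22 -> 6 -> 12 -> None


Step 1: curr=21, set curr.next=prev(None) | reversed so far: 21
Step 2: curr=22, set curr.next=prev(21) | reversed so far: 22 -> 21
Step 3: curr=6, set curr.next=prev(22) | reversed so far: 6 -> 22 -> 21
Step 4: curr=12, set curr.next=prev(6) | reversed so far: 12 -> 6 -> 22 -> 21

12 -> 6 -> 22 -> 21 -> None


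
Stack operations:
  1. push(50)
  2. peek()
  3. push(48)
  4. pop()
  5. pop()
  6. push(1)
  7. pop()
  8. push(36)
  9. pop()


push(50) -> [50]
peek()->50
push(48) -> [50, 48]
pop()->48, [50]
pop()->50, []
push(1) -> [1]
pop()->1, []
push(36) -> [36]
pop()->36, []

Final stack: []


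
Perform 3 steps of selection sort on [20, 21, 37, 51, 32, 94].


Initial: [20, 21, 37, 51, 32, 94]
Step 1: min=20 at 0
  Swap: [20, 21, 37, 51, 32, 94]
Step 2: min=21 at 1
  Swap: [20, 21, 37, 51, 32, 94]
Step 3: min=32 at 4
  Swap: [20, 21, 32, 51, 37, 94]

After 3 steps: [20, 21, 32, 51, 37, 94]


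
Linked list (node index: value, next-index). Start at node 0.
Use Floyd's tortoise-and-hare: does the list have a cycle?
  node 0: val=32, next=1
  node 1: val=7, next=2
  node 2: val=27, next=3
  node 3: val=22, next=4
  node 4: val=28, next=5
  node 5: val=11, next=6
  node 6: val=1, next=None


Floyd's tortoise (slow, +1) and hare (fast, +2):
  init: slow=0, fast=0
  step 1: slow=1, fast=2
  step 2: slow=2, fast=4
  step 3: slow=3, fast=6
  step 4: fast -> None, no cycle

Cycle: no


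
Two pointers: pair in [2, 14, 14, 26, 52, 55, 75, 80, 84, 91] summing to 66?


lo=0(2)+hi=9(91)=93
lo=0(2)+hi=8(84)=86
lo=0(2)+hi=7(80)=82
lo=0(2)+hi=6(75)=77
lo=0(2)+hi=5(55)=57
lo=1(14)+hi=5(55)=69
lo=1(14)+hi=4(52)=66

Yes: 14+52=66


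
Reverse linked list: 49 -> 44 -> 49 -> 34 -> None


Step 1: curr=49, set curr.next=prev(None) | reversed so far: 49
Step 2: curr=44, set curr.next=prev(49) | reversed so far: 44 -> 49
Step 3: curr=49, set curr.next=prev(44) | reversed so far: 49 -> 44 -> 49
Step 4: curr=34, set curr.next=prev(49) | reversed so far: 34 -> 49 -> 44 -> 49

34 -> 49 -> 44 -> 49 -> None


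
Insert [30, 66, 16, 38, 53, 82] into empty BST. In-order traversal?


Insert 30: root
Insert 66: R from 30
Insert 16: L from 30
Insert 38: R from 30 -> L from 66
Insert 53: R from 30 -> L from 66 -> R from 38
Insert 82: R from 30 -> R from 66

In-order: [16, 30, 38, 53, 66, 82]


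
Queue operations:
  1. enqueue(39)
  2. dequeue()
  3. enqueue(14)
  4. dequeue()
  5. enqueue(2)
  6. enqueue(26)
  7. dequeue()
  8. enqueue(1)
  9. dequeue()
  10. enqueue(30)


enqueue(39) -> [39]
dequeue()->39, []
enqueue(14) -> [14]
dequeue()->14, []
enqueue(2) -> [2]
enqueue(26) -> [2, 26]
dequeue()->2, [26]
enqueue(1) -> [26, 1]
dequeue()->26, [1]
enqueue(30) -> [1, 30]

Final queue: [1, 30]


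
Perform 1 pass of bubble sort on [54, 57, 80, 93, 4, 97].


Initial: [54, 57, 80, 93, 4, 97]
Pass 1: [54, 57, 80, 4, 93, 97] (1 swaps)

After 1 pass: [54, 57, 80, 4, 93, 97]


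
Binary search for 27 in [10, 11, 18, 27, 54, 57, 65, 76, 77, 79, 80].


Step 1: lo=0, hi=10, mid=5, val=57
Step 2: lo=0, hi=4, mid=2, val=18
Step 3: lo=3, hi=4, mid=3, val=27

Found at index 3


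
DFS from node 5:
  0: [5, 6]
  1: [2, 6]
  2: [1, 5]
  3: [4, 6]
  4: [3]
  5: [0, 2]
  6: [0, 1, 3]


Visit 5, push [2, 0]
Visit 0, push [6]
Visit 6, push [3, 1]
Visit 1, push [2]
Visit 2, push []
Visit 3, push [4]
Visit 4, push []

DFS order: [5, 0, 6, 1, 2, 3, 4]


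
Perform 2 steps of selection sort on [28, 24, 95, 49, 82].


Initial: [28, 24, 95, 49, 82]
Step 1: min=24 at 1
  Swap: [24, 28, 95, 49, 82]
Step 2: min=28 at 1
  Swap: [24, 28, 95, 49, 82]

After 2 steps: [24, 28, 95, 49, 82]


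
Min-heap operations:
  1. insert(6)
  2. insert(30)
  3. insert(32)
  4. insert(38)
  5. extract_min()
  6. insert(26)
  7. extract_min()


insert(6) -> [6]
insert(30) -> [6, 30]
insert(32) -> [6, 30, 32]
insert(38) -> [6, 30, 32, 38]
extract_min()->6, [30, 38, 32]
insert(26) -> [26, 30, 32, 38]
extract_min()->26, [30, 38, 32]

Final heap: [30, 38, 32]


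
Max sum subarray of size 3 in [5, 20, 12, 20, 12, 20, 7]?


[0:3]: 37
[1:4]: 52
[2:5]: 44
[3:6]: 52
[4:7]: 39

Max: 52 at [1:4]


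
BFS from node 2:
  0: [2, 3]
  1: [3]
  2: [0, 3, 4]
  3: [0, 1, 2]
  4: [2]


Visit 2, enqueue [0, 3, 4]
Visit 0, enqueue []
Visit 3, enqueue [1]
Visit 4, enqueue []
Visit 1, enqueue []

BFS order: [2, 0, 3, 4, 1]


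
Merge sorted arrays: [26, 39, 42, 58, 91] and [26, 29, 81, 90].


Take 26 from A
Take 26 from B
Take 29 from B
Take 39 from A
Take 42 from A
Take 58 from A
Take 81 from B
Take 90 from B

Merged: [26, 26, 29, 39, 42, 58, 81, 90, 91]


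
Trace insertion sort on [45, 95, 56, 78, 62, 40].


Initial: [45, 95, 56, 78, 62, 40]
Insert 95: [45, 95, 56, 78, 62, 40]
Insert 56: [45, 56, 95, 78, 62, 40]
Insert 78: [45, 56, 78, 95, 62, 40]
Insert 62: [45, 56, 62, 78, 95, 40]
Insert 40: [40, 45, 56, 62, 78, 95]

Sorted: [40, 45, 56, 62, 78, 95]


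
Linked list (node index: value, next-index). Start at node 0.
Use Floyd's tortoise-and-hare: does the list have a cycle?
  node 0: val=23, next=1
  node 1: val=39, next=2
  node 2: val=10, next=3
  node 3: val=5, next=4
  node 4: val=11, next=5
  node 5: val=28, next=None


Floyd's tortoise (slow, +1) and hare (fast, +2):
  init: slow=0, fast=0
  step 1: slow=1, fast=2
  step 2: slow=2, fast=4
  step 3: fast 4->5->None, no cycle

Cycle: no


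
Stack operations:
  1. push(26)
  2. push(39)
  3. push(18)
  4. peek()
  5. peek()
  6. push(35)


push(26) -> [26]
push(39) -> [26, 39]
push(18) -> [26, 39, 18]
peek()->18
peek()->18
push(35) -> [26, 39, 18, 35]

Final stack: [26, 39, 18, 35]


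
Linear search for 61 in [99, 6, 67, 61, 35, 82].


i=0: 99!=61
i=1: 6!=61
i=2: 67!=61
i=3: 61==61 found!

Found at 3, 4 comps


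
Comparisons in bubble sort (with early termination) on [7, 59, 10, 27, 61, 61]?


Algorithm: bubble sort (with early termination)
Input: [7, 59, 10, 27, 61, 61]
Sorted: [7, 10, 27, 59, 61, 61]

9


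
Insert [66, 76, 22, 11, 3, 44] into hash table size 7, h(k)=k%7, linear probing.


Insert 66: h=3 -> slot 3
Insert 76: h=6 -> slot 6
Insert 22: h=1 -> slot 1
Insert 11: h=4 -> slot 4
Insert 3: h=3, 2 probes -> slot 5
Insert 44: h=2 -> slot 2

Table: [None, 22, 44, 66, 11, 3, 76]


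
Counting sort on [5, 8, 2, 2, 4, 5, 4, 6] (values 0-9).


Input: [5, 8, 2, 2, 4, 5, 4, 6]
Counts: [0, 0, 2, 0, 2, 2, 1, 0, 1, 0]

Sorted: [2, 2, 4, 4, 5, 5, 6, 8]


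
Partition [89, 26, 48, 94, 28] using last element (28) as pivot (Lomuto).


Pivot: 28
  26 <= 28: swap -> [26, 89, 48, 94, 28]
Place pivot at 1: [26, 28, 48, 94, 89]

Partitioned: [26, 28, 48, 94, 89]


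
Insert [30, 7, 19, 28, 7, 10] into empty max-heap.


Insert 30: [30]
Insert 7: [30, 7]
Insert 19: [30, 7, 19]
Insert 28: [30, 28, 19, 7]
Insert 7: [30, 28, 19, 7, 7]
Insert 10: [30, 28, 19, 7, 7, 10]

Final heap: [30, 28, 19, 7, 7, 10]


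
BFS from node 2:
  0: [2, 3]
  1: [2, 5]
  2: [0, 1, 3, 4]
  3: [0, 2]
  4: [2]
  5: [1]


Visit 2, enqueue [0, 1, 3, 4]
Visit 0, enqueue []
Visit 1, enqueue [5]
Visit 3, enqueue []
Visit 4, enqueue []
Visit 5, enqueue []

BFS order: [2, 0, 1, 3, 4, 5]


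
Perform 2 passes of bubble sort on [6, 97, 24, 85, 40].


Initial: [6, 97, 24, 85, 40]
Pass 1: [6, 24, 85, 40, 97] (3 swaps)
Pass 2: [6, 24, 40, 85, 97] (1 swaps)

After 2 passes: [6, 24, 40, 85, 97]


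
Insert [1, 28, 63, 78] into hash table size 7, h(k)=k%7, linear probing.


Insert 1: h=1 -> slot 1
Insert 28: h=0 -> slot 0
Insert 63: h=0, 2 probes -> slot 2
Insert 78: h=1, 2 probes -> slot 3

Table: [28, 1, 63, 78, None, None, None]


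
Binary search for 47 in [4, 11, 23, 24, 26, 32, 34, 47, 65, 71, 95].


Step 1: lo=0, hi=10, mid=5, val=32
Step 2: lo=6, hi=10, mid=8, val=65
Step 3: lo=6, hi=7, mid=6, val=34
Step 4: lo=7, hi=7, mid=7, val=47

Found at index 7


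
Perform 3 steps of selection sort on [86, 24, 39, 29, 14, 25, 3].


Initial: [86, 24, 39, 29, 14, 25, 3]
Step 1: min=3 at 6
  Swap: [3, 24, 39, 29, 14, 25, 86]
Step 2: min=14 at 4
  Swap: [3, 14, 39, 29, 24, 25, 86]
Step 3: min=24 at 4
  Swap: [3, 14, 24, 29, 39, 25, 86]

After 3 steps: [3, 14, 24, 29, 39, 25, 86]


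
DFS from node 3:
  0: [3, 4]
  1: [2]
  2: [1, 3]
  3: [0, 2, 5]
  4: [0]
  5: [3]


Visit 3, push [5, 2, 0]
Visit 0, push [4]
Visit 4, push []
Visit 2, push [1]
Visit 1, push []
Visit 5, push []

DFS order: [3, 0, 4, 2, 1, 5]


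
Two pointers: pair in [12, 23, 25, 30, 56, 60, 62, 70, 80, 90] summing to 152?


lo=0(12)+hi=9(90)=102
lo=1(23)+hi=9(90)=113
lo=2(25)+hi=9(90)=115
lo=3(30)+hi=9(90)=120
lo=4(56)+hi=9(90)=146
lo=5(60)+hi=9(90)=150
lo=6(62)+hi=9(90)=152

Yes: 62+90=152


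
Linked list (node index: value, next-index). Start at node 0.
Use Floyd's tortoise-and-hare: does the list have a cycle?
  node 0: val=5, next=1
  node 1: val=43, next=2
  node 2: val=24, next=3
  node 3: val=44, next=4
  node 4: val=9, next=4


Floyd's tortoise (slow, +1) and hare (fast, +2):
  init: slow=0, fast=0
  step 1: slow=1, fast=2
  step 2: slow=2, fast=4
  step 3: slow=3, fast=4
  step 4: slow=4, fast=4
  slow == fast at node 4: cycle detected

Cycle: yes


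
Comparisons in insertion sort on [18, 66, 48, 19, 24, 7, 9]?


Algorithm: insertion sort
Input: [18, 66, 48, 19, 24, 7, 9]
Sorted: [7, 9, 18, 19, 24, 48, 66]

20


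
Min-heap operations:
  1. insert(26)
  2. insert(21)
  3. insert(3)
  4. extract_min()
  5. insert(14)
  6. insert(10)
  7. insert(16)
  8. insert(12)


insert(26) -> [26]
insert(21) -> [21, 26]
insert(3) -> [3, 26, 21]
extract_min()->3, [21, 26]
insert(14) -> [14, 26, 21]
insert(10) -> [10, 14, 21, 26]
insert(16) -> [10, 14, 21, 26, 16]
insert(12) -> [10, 14, 12, 26, 16, 21]

Final heap: [10, 14, 12, 26, 16, 21]


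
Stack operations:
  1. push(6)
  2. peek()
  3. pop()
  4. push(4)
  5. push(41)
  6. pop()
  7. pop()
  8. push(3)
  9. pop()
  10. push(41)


push(6) -> [6]
peek()->6
pop()->6, []
push(4) -> [4]
push(41) -> [4, 41]
pop()->41, [4]
pop()->4, []
push(3) -> [3]
pop()->3, []
push(41) -> [41]

Final stack: [41]


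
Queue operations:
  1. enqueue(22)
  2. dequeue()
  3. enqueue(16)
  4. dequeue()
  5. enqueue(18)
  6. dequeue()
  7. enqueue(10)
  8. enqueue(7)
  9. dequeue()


enqueue(22) -> [22]
dequeue()->22, []
enqueue(16) -> [16]
dequeue()->16, []
enqueue(18) -> [18]
dequeue()->18, []
enqueue(10) -> [10]
enqueue(7) -> [10, 7]
dequeue()->10, [7]

Final queue: [7]


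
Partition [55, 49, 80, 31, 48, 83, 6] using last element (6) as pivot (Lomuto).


Pivot: 6
Place pivot at 0: [6, 49, 80, 31, 48, 83, 55]

Partitioned: [6, 49, 80, 31, 48, 83, 55]


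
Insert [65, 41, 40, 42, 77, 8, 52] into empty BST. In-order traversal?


Insert 65: root
Insert 41: L from 65
Insert 40: L from 65 -> L from 41
Insert 42: L from 65 -> R from 41
Insert 77: R from 65
Insert 8: L from 65 -> L from 41 -> L from 40
Insert 52: L from 65 -> R from 41 -> R from 42

In-order: [8, 40, 41, 42, 52, 65, 77]


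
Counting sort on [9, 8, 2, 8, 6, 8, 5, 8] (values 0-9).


Input: [9, 8, 2, 8, 6, 8, 5, 8]
Counts: [0, 0, 1, 0, 0, 1, 1, 0, 4, 1]

Sorted: [2, 5, 6, 8, 8, 8, 8, 9]


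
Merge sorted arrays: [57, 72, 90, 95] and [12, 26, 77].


Take 12 from B
Take 26 from B
Take 57 from A
Take 72 from A
Take 77 from B

Merged: [12, 26, 57, 72, 77, 90, 95]


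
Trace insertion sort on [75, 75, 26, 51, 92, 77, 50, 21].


Initial: [75, 75, 26, 51, 92, 77, 50, 21]
Insert 75: [75, 75, 26, 51, 92, 77, 50, 21]
Insert 26: [26, 75, 75, 51, 92, 77, 50, 21]
Insert 51: [26, 51, 75, 75, 92, 77, 50, 21]
Insert 92: [26, 51, 75, 75, 92, 77, 50, 21]
Insert 77: [26, 51, 75, 75, 77, 92, 50, 21]
Insert 50: [26, 50, 51, 75, 75, 77, 92, 21]
Insert 21: [21, 26, 50, 51, 75, 75, 77, 92]

Sorted: [21, 26, 50, 51, 75, 75, 77, 92]


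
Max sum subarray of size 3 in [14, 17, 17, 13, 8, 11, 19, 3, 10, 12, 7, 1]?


[0:3]: 48
[1:4]: 47
[2:5]: 38
[3:6]: 32
[4:7]: 38
[5:8]: 33
[6:9]: 32
[7:10]: 25
[8:11]: 29
[9:12]: 20

Max: 48 at [0:3]


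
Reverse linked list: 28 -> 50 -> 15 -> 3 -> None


Step 1: curr=28, set curr.next=prev(None) | reversed so far: 28
Step 2: curr=50, set curr.next=prev(28) | reversed so far: 50 -> 28
Step 3: curr=15, set curr.next=prev(50) | reversed so far: 15 -> 50 -> 28
Step 4: curr=3, set curr.next=prev(15) | reversed so far: 3 -> 15 -> 50 -> 28

3 -> 15 -> 50 -> 28 -> None


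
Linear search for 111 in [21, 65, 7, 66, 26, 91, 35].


i=0: 21!=111
i=1: 65!=111
i=2: 7!=111
i=3: 66!=111
i=4: 26!=111
i=5: 91!=111
i=6: 35!=111

Not found, 7 comps


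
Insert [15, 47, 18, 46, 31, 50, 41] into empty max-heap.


Insert 15: [15]
Insert 47: [47, 15]
Insert 18: [47, 15, 18]
Insert 46: [47, 46, 18, 15]
Insert 31: [47, 46, 18, 15, 31]
Insert 50: [50, 46, 47, 15, 31, 18]
Insert 41: [50, 46, 47, 15, 31, 18, 41]

Final heap: [50, 46, 47, 15, 31, 18, 41]


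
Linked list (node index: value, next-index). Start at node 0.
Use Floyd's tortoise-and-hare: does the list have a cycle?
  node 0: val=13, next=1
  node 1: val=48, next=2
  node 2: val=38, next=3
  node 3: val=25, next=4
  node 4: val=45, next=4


Floyd's tortoise (slow, +1) and hare (fast, +2):
  init: slow=0, fast=0
  step 1: slow=1, fast=2
  step 2: slow=2, fast=4
  step 3: slow=3, fast=4
  step 4: slow=4, fast=4
  slow == fast at node 4: cycle detected

Cycle: yes


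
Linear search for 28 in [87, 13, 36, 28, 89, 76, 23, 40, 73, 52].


i=0: 87!=28
i=1: 13!=28
i=2: 36!=28
i=3: 28==28 found!

Found at 3, 4 comps


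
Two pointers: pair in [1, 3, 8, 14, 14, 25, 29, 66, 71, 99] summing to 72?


lo=0(1)+hi=9(99)=100
lo=0(1)+hi=8(71)=72

Yes: 1+71=72


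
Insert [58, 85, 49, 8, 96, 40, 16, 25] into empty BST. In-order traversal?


Insert 58: root
Insert 85: R from 58
Insert 49: L from 58
Insert 8: L from 58 -> L from 49
Insert 96: R from 58 -> R from 85
Insert 40: L from 58 -> L from 49 -> R from 8
Insert 16: L from 58 -> L from 49 -> R from 8 -> L from 40
Insert 25: L from 58 -> L from 49 -> R from 8 -> L from 40 -> R from 16

In-order: [8, 16, 25, 40, 49, 58, 85, 96]


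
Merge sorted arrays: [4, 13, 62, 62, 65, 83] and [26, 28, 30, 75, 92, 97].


Take 4 from A
Take 13 from A
Take 26 from B
Take 28 from B
Take 30 from B
Take 62 from A
Take 62 from A
Take 65 from A
Take 75 from B
Take 83 from A

Merged: [4, 13, 26, 28, 30, 62, 62, 65, 75, 83, 92, 97]


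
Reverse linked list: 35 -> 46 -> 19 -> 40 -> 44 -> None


Step 1: curr=35, set curr.next=prev(None) | reversed so far: 35
Step 2: curr=46, set curr.next=prev(35) | reversed so far: 46 -> 35
Step 3: curr=19, set curr.next=prev(46) | reversed so far: 19 -> 46 -> 35
Step 4: curr=40, set curr.next=prev(19) | reversed so far: 40 -> 19 -> 46 -> 35
Step 5: curr=44, set curr.next=prev(40) | reversed so far: 44 -> 40 -> 19 -> 46 -> 35

44 -> 40 -> 19 -> 46 -> 35 -> None


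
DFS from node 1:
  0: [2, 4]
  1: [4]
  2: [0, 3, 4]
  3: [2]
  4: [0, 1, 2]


Visit 1, push [4]
Visit 4, push [2, 0]
Visit 0, push [2]
Visit 2, push [3]
Visit 3, push []

DFS order: [1, 4, 0, 2, 3]


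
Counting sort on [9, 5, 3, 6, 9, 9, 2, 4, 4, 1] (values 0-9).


Input: [9, 5, 3, 6, 9, 9, 2, 4, 4, 1]
Counts: [0, 1, 1, 1, 2, 1, 1, 0, 0, 3]

Sorted: [1, 2, 3, 4, 4, 5, 6, 9, 9, 9]


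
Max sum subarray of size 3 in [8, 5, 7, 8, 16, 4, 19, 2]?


[0:3]: 20
[1:4]: 20
[2:5]: 31
[3:6]: 28
[4:7]: 39
[5:8]: 25

Max: 39 at [4:7]


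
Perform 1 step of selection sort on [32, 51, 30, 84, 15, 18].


Initial: [32, 51, 30, 84, 15, 18]
Step 1: min=15 at 4
  Swap: [15, 51, 30, 84, 32, 18]

After 1 step: [15, 51, 30, 84, 32, 18]


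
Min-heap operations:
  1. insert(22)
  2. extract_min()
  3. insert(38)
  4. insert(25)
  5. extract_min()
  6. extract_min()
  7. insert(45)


insert(22) -> [22]
extract_min()->22, []
insert(38) -> [38]
insert(25) -> [25, 38]
extract_min()->25, [38]
extract_min()->38, []
insert(45) -> [45]

Final heap: [45]


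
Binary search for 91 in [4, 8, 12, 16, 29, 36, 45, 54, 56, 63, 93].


Step 1: lo=0, hi=10, mid=5, val=36
Step 2: lo=6, hi=10, mid=8, val=56
Step 3: lo=9, hi=10, mid=9, val=63
Step 4: lo=10, hi=10, mid=10, val=93

Not found


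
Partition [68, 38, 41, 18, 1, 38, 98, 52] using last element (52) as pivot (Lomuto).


Pivot: 52
  38 <= 52: swap -> [38, 68, 41, 18, 1, 38, 98, 52]
  41 <= 52: swap -> [38, 41, 68, 18, 1, 38, 98, 52]
  18 <= 52: swap -> [38, 41, 18, 68, 1, 38, 98, 52]
  1 <= 52: swap -> [38, 41, 18, 1, 68, 38, 98, 52]
  38 <= 52: swap -> [38, 41, 18, 1, 38, 68, 98, 52]
Place pivot at 5: [38, 41, 18, 1, 38, 52, 98, 68]

Partitioned: [38, 41, 18, 1, 38, 52, 98, 68]


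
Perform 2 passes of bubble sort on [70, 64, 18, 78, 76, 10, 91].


Initial: [70, 64, 18, 78, 76, 10, 91]
Pass 1: [64, 18, 70, 76, 10, 78, 91] (4 swaps)
Pass 2: [18, 64, 70, 10, 76, 78, 91] (2 swaps)

After 2 passes: [18, 64, 70, 10, 76, 78, 91]


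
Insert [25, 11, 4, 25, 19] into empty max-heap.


Insert 25: [25]
Insert 11: [25, 11]
Insert 4: [25, 11, 4]
Insert 25: [25, 25, 4, 11]
Insert 19: [25, 25, 4, 11, 19]

Final heap: [25, 25, 4, 11, 19]


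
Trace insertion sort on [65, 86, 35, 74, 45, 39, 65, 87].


Initial: [65, 86, 35, 74, 45, 39, 65, 87]
Insert 86: [65, 86, 35, 74, 45, 39, 65, 87]
Insert 35: [35, 65, 86, 74, 45, 39, 65, 87]
Insert 74: [35, 65, 74, 86, 45, 39, 65, 87]
Insert 45: [35, 45, 65, 74, 86, 39, 65, 87]
Insert 39: [35, 39, 45, 65, 74, 86, 65, 87]
Insert 65: [35, 39, 45, 65, 65, 74, 86, 87]
Insert 87: [35, 39, 45, 65, 65, 74, 86, 87]

Sorted: [35, 39, 45, 65, 65, 74, 86, 87]


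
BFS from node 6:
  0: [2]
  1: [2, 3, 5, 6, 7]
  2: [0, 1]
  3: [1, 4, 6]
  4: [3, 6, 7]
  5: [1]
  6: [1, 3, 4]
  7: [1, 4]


Visit 6, enqueue [1, 3, 4]
Visit 1, enqueue [2, 5, 7]
Visit 3, enqueue []
Visit 4, enqueue []
Visit 2, enqueue [0]
Visit 5, enqueue []
Visit 7, enqueue []
Visit 0, enqueue []

BFS order: [6, 1, 3, 4, 2, 5, 7, 0]


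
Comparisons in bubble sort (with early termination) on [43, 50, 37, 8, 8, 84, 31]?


Algorithm: bubble sort (with early termination)
Input: [43, 50, 37, 8, 8, 84, 31]
Sorted: [8, 8, 31, 37, 43, 50, 84]

20


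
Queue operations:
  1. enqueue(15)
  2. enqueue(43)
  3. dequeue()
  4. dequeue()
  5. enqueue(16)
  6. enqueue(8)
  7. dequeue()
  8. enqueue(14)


enqueue(15) -> [15]
enqueue(43) -> [15, 43]
dequeue()->15, [43]
dequeue()->43, []
enqueue(16) -> [16]
enqueue(8) -> [16, 8]
dequeue()->16, [8]
enqueue(14) -> [8, 14]

Final queue: [8, 14]


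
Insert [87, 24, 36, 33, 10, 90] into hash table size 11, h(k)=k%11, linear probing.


Insert 87: h=10 -> slot 10
Insert 24: h=2 -> slot 2
Insert 36: h=3 -> slot 3
Insert 33: h=0 -> slot 0
Insert 10: h=10, 2 probes -> slot 1
Insert 90: h=2, 2 probes -> slot 4

Table: [33, 10, 24, 36, 90, None, None, None, None, None, 87]


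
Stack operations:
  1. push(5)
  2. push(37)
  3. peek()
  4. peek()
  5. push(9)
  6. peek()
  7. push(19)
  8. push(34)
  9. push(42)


push(5) -> [5]
push(37) -> [5, 37]
peek()->37
peek()->37
push(9) -> [5, 37, 9]
peek()->9
push(19) -> [5, 37, 9, 19]
push(34) -> [5, 37, 9, 19, 34]
push(42) -> [5, 37, 9, 19, 34, 42]

Final stack: [5, 37, 9, 19, 34, 42]


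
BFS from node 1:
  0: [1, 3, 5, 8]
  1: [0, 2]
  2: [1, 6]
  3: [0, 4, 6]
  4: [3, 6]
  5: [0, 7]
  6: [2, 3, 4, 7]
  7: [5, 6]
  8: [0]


Visit 1, enqueue [0, 2]
Visit 0, enqueue [3, 5, 8]
Visit 2, enqueue [6]
Visit 3, enqueue [4]
Visit 5, enqueue [7]
Visit 8, enqueue []
Visit 6, enqueue []
Visit 4, enqueue []
Visit 7, enqueue []

BFS order: [1, 0, 2, 3, 5, 8, 6, 4, 7]


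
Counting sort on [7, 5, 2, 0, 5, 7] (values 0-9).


Input: [7, 5, 2, 0, 5, 7]
Counts: [1, 0, 1, 0, 0, 2, 0, 2, 0, 0]

Sorted: [0, 2, 5, 5, 7, 7]


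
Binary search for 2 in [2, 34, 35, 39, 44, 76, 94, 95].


Step 1: lo=0, hi=7, mid=3, val=39
Step 2: lo=0, hi=2, mid=1, val=34
Step 3: lo=0, hi=0, mid=0, val=2

Found at index 0


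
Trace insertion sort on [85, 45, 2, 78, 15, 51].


Initial: [85, 45, 2, 78, 15, 51]
Insert 45: [45, 85, 2, 78, 15, 51]
Insert 2: [2, 45, 85, 78, 15, 51]
Insert 78: [2, 45, 78, 85, 15, 51]
Insert 15: [2, 15, 45, 78, 85, 51]
Insert 51: [2, 15, 45, 51, 78, 85]

Sorted: [2, 15, 45, 51, 78, 85]


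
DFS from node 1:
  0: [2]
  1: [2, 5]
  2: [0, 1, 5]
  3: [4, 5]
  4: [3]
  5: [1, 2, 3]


Visit 1, push [5, 2]
Visit 2, push [5, 0]
Visit 0, push []
Visit 5, push [3]
Visit 3, push [4]
Visit 4, push []

DFS order: [1, 2, 0, 5, 3, 4]


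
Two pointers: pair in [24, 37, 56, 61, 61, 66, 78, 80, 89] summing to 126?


lo=0(24)+hi=8(89)=113
lo=1(37)+hi=8(89)=126

Yes: 37+89=126


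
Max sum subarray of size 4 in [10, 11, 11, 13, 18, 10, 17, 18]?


[0:4]: 45
[1:5]: 53
[2:6]: 52
[3:7]: 58
[4:8]: 63

Max: 63 at [4:8]


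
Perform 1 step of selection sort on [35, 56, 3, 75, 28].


Initial: [35, 56, 3, 75, 28]
Step 1: min=3 at 2
  Swap: [3, 56, 35, 75, 28]

After 1 step: [3, 56, 35, 75, 28]


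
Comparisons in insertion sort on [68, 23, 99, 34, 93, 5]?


Algorithm: insertion sort
Input: [68, 23, 99, 34, 93, 5]
Sorted: [5, 23, 34, 68, 93, 99]

12


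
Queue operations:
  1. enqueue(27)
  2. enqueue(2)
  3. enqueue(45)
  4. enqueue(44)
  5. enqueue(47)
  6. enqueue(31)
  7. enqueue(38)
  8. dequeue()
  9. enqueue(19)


enqueue(27) -> [27]
enqueue(2) -> [27, 2]
enqueue(45) -> [27, 2, 45]
enqueue(44) -> [27, 2, 45, 44]
enqueue(47) -> [27, 2, 45, 44, 47]
enqueue(31) -> [27, 2, 45, 44, 47, 31]
enqueue(38) -> [27, 2, 45, 44, 47, 31, 38]
dequeue()->27, [2, 45, 44, 47, 31, 38]
enqueue(19) -> [2, 45, 44, 47, 31, 38, 19]

Final queue: [2, 45, 44, 47, 31, 38, 19]


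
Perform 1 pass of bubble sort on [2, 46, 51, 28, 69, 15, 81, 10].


Initial: [2, 46, 51, 28, 69, 15, 81, 10]
Pass 1: [2, 46, 28, 51, 15, 69, 10, 81] (3 swaps)

After 1 pass: [2, 46, 28, 51, 15, 69, 10, 81]


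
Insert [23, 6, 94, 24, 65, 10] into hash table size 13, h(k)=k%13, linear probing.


Insert 23: h=10 -> slot 10
Insert 6: h=6 -> slot 6
Insert 94: h=3 -> slot 3
Insert 24: h=11 -> slot 11
Insert 65: h=0 -> slot 0
Insert 10: h=10, 2 probes -> slot 12

Table: [65, None, None, 94, None, None, 6, None, None, None, 23, 24, 10]


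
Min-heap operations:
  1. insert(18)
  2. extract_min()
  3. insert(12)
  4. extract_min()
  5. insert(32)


insert(18) -> [18]
extract_min()->18, []
insert(12) -> [12]
extract_min()->12, []
insert(32) -> [32]

Final heap: [32]


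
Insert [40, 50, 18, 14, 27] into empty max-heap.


Insert 40: [40]
Insert 50: [50, 40]
Insert 18: [50, 40, 18]
Insert 14: [50, 40, 18, 14]
Insert 27: [50, 40, 18, 14, 27]

Final heap: [50, 40, 18, 14, 27]


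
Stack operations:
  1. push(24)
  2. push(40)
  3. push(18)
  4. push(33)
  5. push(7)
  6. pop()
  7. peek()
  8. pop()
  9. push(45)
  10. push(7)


push(24) -> [24]
push(40) -> [24, 40]
push(18) -> [24, 40, 18]
push(33) -> [24, 40, 18, 33]
push(7) -> [24, 40, 18, 33, 7]
pop()->7, [24, 40, 18, 33]
peek()->33
pop()->33, [24, 40, 18]
push(45) -> [24, 40, 18, 45]
push(7) -> [24, 40, 18, 45, 7]

Final stack: [24, 40, 18, 45, 7]


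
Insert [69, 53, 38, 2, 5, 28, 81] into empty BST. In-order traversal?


Insert 69: root
Insert 53: L from 69
Insert 38: L from 69 -> L from 53
Insert 2: L from 69 -> L from 53 -> L from 38
Insert 5: L from 69 -> L from 53 -> L from 38 -> R from 2
Insert 28: L from 69 -> L from 53 -> L from 38 -> R from 2 -> R from 5
Insert 81: R from 69

In-order: [2, 5, 28, 38, 53, 69, 81]


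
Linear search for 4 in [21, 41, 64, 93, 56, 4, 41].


i=0: 21!=4
i=1: 41!=4
i=2: 64!=4
i=3: 93!=4
i=4: 56!=4
i=5: 4==4 found!

Found at 5, 6 comps


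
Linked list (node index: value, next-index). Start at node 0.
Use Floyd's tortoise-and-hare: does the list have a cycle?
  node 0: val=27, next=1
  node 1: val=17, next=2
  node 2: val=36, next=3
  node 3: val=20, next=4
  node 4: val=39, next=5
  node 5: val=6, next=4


Floyd's tortoise (slow, +1) and hare (fast, +2):
  init: slow=0, fast=0
  step 1: slow=1, fast=2
  step 2: slow=2, fast=4
  step 3: slow=3, fast=4
  step 4: slow=4, fast=4
  slow == fast at node 4: cycle detected

Cycle: yes


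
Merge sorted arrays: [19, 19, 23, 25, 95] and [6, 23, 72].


Take 6 from B
Take 19 from A
Take 19 from A
Take 23 from A
Take 23 from B
Take 25 from A
Take 72 from B

Merged: [6, 19, 19, 23, 23, 25, 72, 95]


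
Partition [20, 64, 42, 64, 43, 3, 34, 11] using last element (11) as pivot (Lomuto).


Pivot: 11
  3 <= 11: swap -> [3, 64, 42, 64, 43, 20, 34, 11]
Place pivot at 1: [3, 11, 42, 64, 43, 20, 34, 64]

Partitioned: [3, 11, 42, 64, 43, 20, 34, 64]


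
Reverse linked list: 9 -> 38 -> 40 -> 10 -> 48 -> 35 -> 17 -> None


Step 1: curr=9, set curr.next=prev(None) | reversed so far: 9
Step 2: curr=38, set curr.next=prev(9) | reversed so far: 38 -> 9
Step 3: curr=40, set curr.next=prev(38) | reversed so far: 40 -> 38 -> 9
Step 4: curr=10, set curr.next=prev(40) | reversed so far: 10 -> 40 -> 38 -> 9
Step 5: curr=48, set curr.next=prev(10) | reversed so far: 48 -> 10 -> 40 -> 38 -> 9
Step 6: curr=35, set curr.next=prev(48) | reversed so far: 35 -> 48 -> 10 -> 40 -> 38 -> 9
Step 7: curr=17, set curr.next=prev(35) | reversed so far: 17 -> 35 -> 48 -> 10 -> 40 -> 38 -> 9

17 -> 35 -> 48 -> 10 -> 40 -> 38 -> 9 -> None


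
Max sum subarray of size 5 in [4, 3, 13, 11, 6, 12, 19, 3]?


[0:5]: 37
[1:6]: 45
[2:7]: 61
[3:8]: 51

Max: 61 at [2:7]


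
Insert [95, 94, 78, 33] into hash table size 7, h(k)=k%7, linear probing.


Insert 95: h=4 -> slot 4
Insert 94: h=3 -> slot 3
Insert 78: h=1 -> slot 1
Insert 33: h=5 -> slot 5

Table: [None, 78, None, 94, 95, 33, None]


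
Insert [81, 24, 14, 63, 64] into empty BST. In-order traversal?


Insert 81: root
Insert 24: L from 81
Insert 14: L from 81 -> L from 24
Insert 63: L from 81 -> R from 24
Insert 64: L from 81 -> R from 24 -> R from 63

In-order: [14, 24, 63, 64, 81]


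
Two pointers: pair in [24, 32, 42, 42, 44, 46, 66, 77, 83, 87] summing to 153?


lo=0(24)+hi=9(87)=111
lo=1(32)+hi=9(87)=119
lo=2(42)+hi=9(87)=129
lo=3(42)+hi=9(87)=129
lo=4(44)+hi=9(87)=131
lo=5(46)+hi=9(87)=133
lo=6(66)+hi=9(87)=153

Yes: 66+87=153


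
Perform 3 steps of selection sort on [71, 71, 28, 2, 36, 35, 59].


Initial: [71, 71, 28, 2, 36, 35, 59]
Step 1: min=2 at 3
  Swap: [2, 71, 28, 71, 36, 35, 59]
Step 2: min=28 at 2
  Swap: [2, 28, 71, 71, 36, 35, 59]
Step 3: min=35 at 5
  Swap: [2, 28, 35, 71, 36, 71, 59]

After 3 steps: [2, 28, 35, 71, 36, 71, 59]


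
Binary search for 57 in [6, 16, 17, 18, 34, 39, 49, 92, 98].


Step 1: lo=0, hi=8, mid=4, val=34
Step 2: lo=5, hi=8, mid=6, val=49
Step 3: lo=7, hi=8, mid=7, val=92

Not found


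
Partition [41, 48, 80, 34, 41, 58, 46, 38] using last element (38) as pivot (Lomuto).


Pivot: 38
  34 <= 38: swap -> [34, 48, 80, 41, 41, 58, 46, 38]
Place pivot at 1: [34, 38, 80, 41, 41, 58, 46, 48]

Partitioned: [34, 38, 80, 41, 41, 58, 46, 48]


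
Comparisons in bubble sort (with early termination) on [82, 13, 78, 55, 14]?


Algorithm: bubble sort (with early termination)
Input: [82, 13, 78, 55, 14]
Sorted: [13, 14, 55, 78, 82]

10


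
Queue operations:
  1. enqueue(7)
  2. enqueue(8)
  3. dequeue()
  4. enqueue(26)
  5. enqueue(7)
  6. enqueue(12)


enqueue(7) -> [7]
enqueue(8) -> [7, 8]
dequeue()->7, [8]
enqueue(26) -> [8, 26]
enqueue(7) -> [8, 26, 7]
enqueue(12) -> [8, 26, 7, 12]

Final queue: [8, 26, 7, 12]


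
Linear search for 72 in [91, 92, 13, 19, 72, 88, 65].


i=0: 91!=72
i=1: 92!=72
i=2: 13!=72
i=3: 19!=72
i=4: 72==72 found!

Found at 4, 5 comps


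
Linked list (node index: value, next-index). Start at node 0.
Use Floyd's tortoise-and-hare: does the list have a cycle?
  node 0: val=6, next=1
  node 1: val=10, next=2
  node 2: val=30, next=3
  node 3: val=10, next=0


Floyd's tortoise (slow, +1) and hare (fast, +2):
  init: slow=0, fast=0
  step 1: slow=1, fast=2
  step 2: slow=2, fast=0
  step 3: slow=3, fast=2
  step 4: slow=0, fast=0
  slow == fast at node 0: cycle detected

Cycle: yes


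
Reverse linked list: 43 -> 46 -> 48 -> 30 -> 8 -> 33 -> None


Step 1: curr=43, set curr.next=prev(None) | reversed so far: 43
Step 2: curr=46, set curr.next=prev(43) | reversed so far: 46 -> 43
Step 3: curr=48, set curr.next=prev(46) | reversed so far: 48 -> 46 -> 43
Step 4: curr=30, set curr.next=prev(48) | reversed so far: 30 -> 48 -> 46 -> 43
Step 5: curr=8, set curr.next=prev(30) | reversed so far: 8 -> 30 -> 48 -> 46 -> 43
Step 6: curr=33, set curr.next=prev(8) | reversed so far: 33 -> 8 -> 30 -> 48 -> 46 -> 43

33 -> 8 -> 30 -> 48 -> 46 -> 43 -> None


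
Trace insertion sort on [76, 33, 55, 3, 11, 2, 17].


Initial: [76, 33, 55, 3, 11, 2, 17]
Insert 33: [33, 76, 55, 3, 11, 2, 17]
Insert 55: [33, 55, 76, 3, 11, 2, 17]
Insert 3: [3, 33, 55, 76, 11, 2, 17]
Insert 11: [3, 11, 33, 55, 76, 2, 17]
Insert 2: [2, 3, 11, 33, 55, 76, 17]
Insert 17: [2, 3, 11, 17, 33, 55, 76]

Sorted: [2, 3, 11, 17, 33, 55, 76]


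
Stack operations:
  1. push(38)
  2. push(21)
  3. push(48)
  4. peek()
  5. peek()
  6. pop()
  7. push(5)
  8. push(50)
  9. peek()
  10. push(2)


push(38) -> [38]
push(21) -> [38, 21]
push(48) -> [38, 21, 48]
peek()->48
peek()->48
pop()->48, [38, 21]
push(5) -> [38, 21, 5]
push(50) -> [38, 21, 5, 50]
peek()->50
push(2) -> [38, 21, 5, 50, 2]

Final stack: [38, 21, 5, 50, 2]


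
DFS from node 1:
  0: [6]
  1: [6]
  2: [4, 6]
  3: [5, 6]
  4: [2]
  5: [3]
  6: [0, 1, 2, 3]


Visit 1, push [6]
Visit 6, push [3, 2, 0]
Visit 0, push []
Visit 2, push [4]
Visit 4, push []
Visit 3, push [5]
Visit 5, push []

DFS order: [1, 6, 0, 2, 4, 3, 5]


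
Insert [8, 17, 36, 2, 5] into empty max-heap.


Insert 8: [8]
Insert 17: [17, 8]
Insert 36: [36, 8, 17]
Insert 2: [36, 8, 17, 2]
Insert 5: [36, 8, 17, 2, 5]

Final heap: [36, 8, 17, 2, 5]


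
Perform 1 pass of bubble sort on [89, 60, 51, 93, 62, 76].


Initial: [89, 60, 51, 93, 62, 76]
Pass 1: [60, 51, 89, 62, 76, 93] (4 swaps)

After 1 pass: [60, 51, 89, 62, 76, 93]


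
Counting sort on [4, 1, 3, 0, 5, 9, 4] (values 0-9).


Input: [4, 1, 3, 0, 5, 9, 4]
Counts: [1, 1, 0, 1, 2, 1, 0, 0, 0, 1]

Sorted: [0, 1, 3, 4, 4, 5, 9]


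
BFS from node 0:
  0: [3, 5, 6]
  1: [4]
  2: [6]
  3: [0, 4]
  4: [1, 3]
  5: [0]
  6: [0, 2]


Visit 0, enqueue [3, 5, 6]
Visit 3, enqueue [4]
Visit 5, enqueue []
Visit 6, enqueue [2]
Visit 4, enqueue [1]
Visit 2, enqueue []
Visit 1, enqueue []

BFS order: [0, 3, 5, 6, 4, 2, 1]


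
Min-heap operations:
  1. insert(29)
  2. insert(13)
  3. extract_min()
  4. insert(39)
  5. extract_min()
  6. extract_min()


insert(29) -> [29]
insert(13) -> [13, 29]
extract_min()->13, [29]
insert(39) -> [29, 39]
extract_min()->29, [39]
extract_min()->39, []

Final heap: []


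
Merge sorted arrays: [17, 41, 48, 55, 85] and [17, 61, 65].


Take 17 from A
Take 17 from B
Take 41 from A
Take 48 from A
Take 55 from A
Take 61 from B
Take 65 from B

Merged: [17, 17, 41, 48, 55, 61, 65, 85]


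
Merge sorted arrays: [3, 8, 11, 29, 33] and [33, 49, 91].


Take 3 from A
Take 8 from A
Take 11 from A
Take 29 from A
Take 33 from A

Merged: [3, 8, 11, 29, 33, 33, 49, 91]


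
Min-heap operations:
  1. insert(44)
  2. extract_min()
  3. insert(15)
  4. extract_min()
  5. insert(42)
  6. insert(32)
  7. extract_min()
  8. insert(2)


insert(44) -> [44]
extract_min()->44, []
insert(15) -> [15]
extract_min()->15, []
insert(42) -> [42]
insert(32) -> [32, 42]
extract_min()->32, [42]
insert(2) -> [2, 42]

Final heap: [2, 42]


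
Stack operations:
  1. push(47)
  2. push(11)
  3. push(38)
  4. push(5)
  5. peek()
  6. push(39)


push(47) -> [47]
push(11) -> [47, 11]
push(38) -> [47, 11, 38]
push(5) -> [47, 11, 38, 5]
peek()->5
push(39) -> [47, 11, 38, 5, 39]

Final stack: [47, 11, 38, 5, 39]


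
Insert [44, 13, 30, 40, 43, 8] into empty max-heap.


Insert 44: [44]
Insert 13: [44, 13]
Insert 30: [44, 13, 30]
Insert 40: [44, 40, 30, 13]
Insert 43: [44, 43, 30, 13, 40]
Insert 8: [44, 43, 30, 13, 40, 8]

Final heap: [44, 43, 30, 13, 40, 8]


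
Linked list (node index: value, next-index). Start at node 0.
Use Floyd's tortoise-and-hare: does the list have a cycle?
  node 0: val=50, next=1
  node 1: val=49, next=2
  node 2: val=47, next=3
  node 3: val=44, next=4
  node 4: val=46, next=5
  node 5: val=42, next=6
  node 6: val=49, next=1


Floyd's tortoise (slow, +1) and hare (fast, +2):
  init: slow=0, fast=0
  step 1: slow=1, fast=2
  step 2: slow=2, fast=4
  step 3: slow=3, fast=6
  step 4: slow=4, fast=2
  step 5: slow=5, fast=4
  step 6: slow=6, fast=6
  slow == fast at node 6: cycle detected

Cycle: yes


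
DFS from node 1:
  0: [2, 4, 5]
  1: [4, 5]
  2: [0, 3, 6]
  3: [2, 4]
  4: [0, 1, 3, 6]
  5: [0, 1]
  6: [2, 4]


Visit 1, push [5, 4]
Visit 4, push [6, 3, 0]
Visit 0, push [5, 2]
Visit 2, push [6, 3]
Visit 3, push []
Visit 6, push []
Visit 5, push []

DFS order: [1, 4, 0, 2, 3, 6, 5]


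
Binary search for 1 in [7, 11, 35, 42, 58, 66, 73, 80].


Step 1: lo=0, hi=7, mid=3, val=42
Step 2: lo=0, hi=2, mid=1, val=11
Step 3: lo=0, hi=0, mid=0, val=7

Not found


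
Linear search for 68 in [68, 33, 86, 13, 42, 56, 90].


i=0: 68==68 found!

Found at 0, 1 comps


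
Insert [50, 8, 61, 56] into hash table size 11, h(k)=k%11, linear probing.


Insert 50: h=6 -> slot 6
Insert 8: h=8 -> slot 8
Insert 61: h=6, 1 probes -> slot 7
Insert 56: h=1 -> slot 1

Table: [None, 56, None, None, None, None, 50, 61, 8, None, None]


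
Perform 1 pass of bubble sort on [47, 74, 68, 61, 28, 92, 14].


Initial: [47, 74, 68, 61, 28, 92, 14]
Pass 1: [47, 68, 61, 28, 74, 14, 92] (4 swaps)

After 1 pass: [47, 68, 61, 28, 74, 14, 92]


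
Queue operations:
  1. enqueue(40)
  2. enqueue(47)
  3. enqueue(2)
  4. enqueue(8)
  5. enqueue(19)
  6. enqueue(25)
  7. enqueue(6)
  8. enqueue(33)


enqueue(40) -> [40]
enqueue(47) -> [40, 47]
enqueue(2) -> [40, 47, 2]
enqueue(8) -> [40, 47, 2, 8]
enqueue(19) -> [40, 47, 2, 8, 19]
enqueue(25) -> [40, 47, 2, 8, 19, 25]
enqueue(6) -> [40, 47, 2, 8, 19, 25, 6]
enqueue(33) -> [40, 47, 2, 8, 19, 25, 6, 33]

Final queue: [40, 47, 2, 8, 19, 25, 6, 33]


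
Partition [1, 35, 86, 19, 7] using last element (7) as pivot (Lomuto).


Pivot: 7
  1 <= 7: advance i (no swap)
Place pivot at 1: [1, 7, 86, 19, 35]

Partitioned: [1, 7, 86, 19, 35]


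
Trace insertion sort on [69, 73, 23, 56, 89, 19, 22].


Initial: [69, 73, 23, 56, 89, 19, 22]
Insert 73: [69, 73, 23, 56, 89, 19, 22]
Insert 23: [23, 69, 73, 56, 89, 19, 22]
Insert 56: [23, 56, 69, 73, 89, 19, 22]
Insert 89: [23, 56, 69, 73, 89, 19, 22]
Insert 19: [19, 23, 56, 69, 73, 89, 22]
Insert 22: [19, 22, 23, 56, 69, 73, 89]

Sorted: [19, 22, 23, 56, 69, 73, 89]


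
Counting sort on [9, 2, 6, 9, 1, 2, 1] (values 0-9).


Input: [9, 2, 6, 9, 1, 2, 1]
Counts: [0, 2, 2, 0, 0, 0, 1, 0, 0, 2]

Sorted: [1, 1, 2, 2, 6, 9, 9]


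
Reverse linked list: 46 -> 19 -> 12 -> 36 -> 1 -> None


Step 1: curr=46, set curr.next=prev(None) | reversed so far: 46
Step 2: curr=19, set curr.next=prev(46) | reversed so far: 19 -> 46
Step 3: curr=12, set curr.next=prev(19) | reversed so far: 12 -> 19 -> 46
Step 4: curr=36, set curr.next=prev(12) | reversed so far: 36 -> 12 -> 19 -> 46
Step 5: curr=1, set curr.next=prev(36) | reversed so far: 1 -> 36 -> 12 -> 19 -> 46

1 -> 36 -> 12 -> 19 -> 46 -> None


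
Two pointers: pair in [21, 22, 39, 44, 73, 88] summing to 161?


lo=0(21)+hi=5(88)=109
lo=1(22)+hi=5(88)=110
lo=2(39)+hi=5(88)=127
lo=3(44)+hi=5(88)=132
lo=4(73)+hi=5(88)=161

Yes: 73+88=161


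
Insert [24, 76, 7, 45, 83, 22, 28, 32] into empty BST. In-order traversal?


Insert 24: root
Insert 76: R from 24
Insert 7: L from 24
Insert 45: R from 24 -> L from 76
Insert 83: R from 24 -> R from 76
Insert 22: L from 24 -> R from 7
Insert 28: R from 24 -> L from 76 -> L from 45
Insert 32: R from 24 -> L from 76 -> L from 45 -> R from 28

In-order: [7, 22, 24, 28, 32, 45, 76, 83]


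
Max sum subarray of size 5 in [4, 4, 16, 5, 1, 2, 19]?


[0:5]: 30
[1:6]: 28
[2:7]: 43

Max: 43 at [2:7]


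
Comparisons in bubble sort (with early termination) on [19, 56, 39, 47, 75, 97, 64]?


Algorithm: bubble sort (with early termination)
Input: [19, 56, 39, 47, 75, 97, 64]
Sorted: [19, 39, 47, 56, 64, 75, 97]

15


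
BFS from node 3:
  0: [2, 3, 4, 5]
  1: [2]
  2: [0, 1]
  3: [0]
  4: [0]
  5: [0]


Visit 3, enqueue [0]
Visit 0, enqueue [2, 4, 5]
Visit 2, enqueue [1]
Visit 4, enqueue []
Visit 5, enqueue []
Visit 1, enqueue []

BFS order: [3, 0, 2, 4, 5, 1]


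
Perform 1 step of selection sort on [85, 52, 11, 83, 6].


Initial: [85, 52, 11, 83, 6]
Step 1: min=6 at 4
  Swap: [6, 52, 11, 83, 85]

After 1 step: [6, 52, 11, 83, 85]


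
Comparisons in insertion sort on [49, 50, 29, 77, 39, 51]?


Algorithm: insertion sort
Input: [49, 50, 29, 77, 39, 51]
Sorted: [29, 39, 49, 50, 51, 77]

10


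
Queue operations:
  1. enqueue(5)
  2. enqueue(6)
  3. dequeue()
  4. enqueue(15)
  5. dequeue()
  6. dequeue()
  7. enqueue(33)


enqueue(5) -> [5]
enqueue(6) -> [5, 6]
dequeue()->5, [6]
enqueue(15) -> [6, 15]
dequeue()->6, [15]
dequeue()->15, []
enqueue(33) -> [33]

Final queue: [33]


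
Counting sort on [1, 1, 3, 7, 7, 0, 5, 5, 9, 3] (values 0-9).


Input: [1, 1, 3, 7, 7, 0, 5, 5, 9, 3]
Counts: [1, 2, 0, 2, 0, 2, 0, 2, 0, 1]

Sorted: [0, 1, 1, 3, 3, 5, 5, 7, 7, 9]


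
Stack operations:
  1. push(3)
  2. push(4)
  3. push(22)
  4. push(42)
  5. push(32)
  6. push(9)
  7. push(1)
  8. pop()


push(3) -> [3]
push(4) -> [3, 4]
push(22) -> [3, 4, 22]
push(42) -> [3, 4, 22, 42]
push(32) -> [3, 4, 22, 42, 32]
push(9) -> [3, 4, 22, 42, 32, 9]
push(1) -> [3, 4, 22, 42, 32, 9, 1]
pop()->1, [3, 4, 22, 42, 32, 9]

Final stack: [3, 4, 22, 42, 32, 9]
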